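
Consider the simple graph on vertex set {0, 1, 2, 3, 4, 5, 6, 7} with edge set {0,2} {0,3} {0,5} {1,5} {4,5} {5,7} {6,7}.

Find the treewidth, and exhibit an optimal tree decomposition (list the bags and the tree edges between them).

Each bag holds 2 vertices, so the decomposition has width 1, which upper-bounds the treewidth. Any graph with an edge has treewidth ≥ 1, and G has the edge 5–0. Combining the bounds, tw(G) = 1.

Treewidth 1.
Bags: B1 = {0, 5}  B2 = {0, 3}  B3 = {0, 2}  B4 = {4, 5}  B5 = {5, 7}  B6 = {1, 5}  B7 = {6, 7}
Tree: B1–B2, B1–B3, B1–B4, B4–B5, B5–B6, B5–B7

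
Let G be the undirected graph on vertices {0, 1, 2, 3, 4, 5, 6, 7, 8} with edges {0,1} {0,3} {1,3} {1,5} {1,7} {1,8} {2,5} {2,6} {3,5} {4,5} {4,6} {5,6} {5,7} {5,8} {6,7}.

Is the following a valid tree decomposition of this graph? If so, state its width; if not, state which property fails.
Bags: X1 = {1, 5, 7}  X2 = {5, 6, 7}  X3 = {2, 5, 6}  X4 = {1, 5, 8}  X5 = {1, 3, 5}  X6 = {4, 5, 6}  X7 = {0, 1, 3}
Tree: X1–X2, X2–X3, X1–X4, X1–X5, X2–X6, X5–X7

Yes; width 2.

Checking the three conditions: (i) the bags cover all of {0, 1, 2, 3, 4, 5, 6, 7, 8}; (ii) for each edge, some bag contains both endpoints; (iii) the bags containing any fixed vertex form a subtree. All hold, so the decomposition is valid with width 3 − 1 = 2.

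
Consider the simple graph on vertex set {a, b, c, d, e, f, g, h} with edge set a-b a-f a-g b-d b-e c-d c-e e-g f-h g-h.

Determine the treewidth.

2

A width-2 tree decomposition is:
Bags: B1 = {a, f, h}  B2 = {a, g, h}  B3 = {a, b, g}  B4 = {b, e, g}  B5 = {b, d, e}  B6 = {c, d, e}
Tree: B1–B2, B2–B3, B3–B4, B4–B5, B5–B6
The largest bag has 3 vertices, giving width 2; this decomposition certifies tw(G) ≤ 2. Since f–h–g–a–f is a cycle in G, G is not acyclic. Forests are exactly the graphs of treewidth ≤ 1, so tw(G) ≥ 2. Hence tw(G) = 2 exactly.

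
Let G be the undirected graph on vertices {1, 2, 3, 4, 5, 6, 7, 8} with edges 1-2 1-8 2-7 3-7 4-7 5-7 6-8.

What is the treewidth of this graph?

A width-1 tree decomposition is:
Bags: B1 = {1, 8}  B2 = {1, 2}  B3 = {2, 7}  B4 = {5, 7}  B5 = {3, 7}  B6 = {6, 8}  B7 = {4, 7}
Tree: B1–B2, B2–B3, B3–B4, B4–B5, B1–B6, B4–B7
Each bag holds 2 vertices, so the decomposition has width 1, which upper-bounds the treewidth. Any graph with an edge has treewidth ≥ 1, and G has the edge 8–1. Hence tw(G) = 1 exactly.

1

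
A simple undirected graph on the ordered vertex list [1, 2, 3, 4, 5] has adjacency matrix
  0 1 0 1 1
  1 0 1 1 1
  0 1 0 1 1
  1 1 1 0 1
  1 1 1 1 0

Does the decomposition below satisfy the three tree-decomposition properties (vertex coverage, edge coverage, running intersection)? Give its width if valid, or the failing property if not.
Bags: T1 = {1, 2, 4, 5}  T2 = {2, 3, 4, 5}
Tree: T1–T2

Every vertex of G appears in some bag (union = {1, 2, 3, 4, 5}); every edge is covered by a bag; and for each vertex v the set of bags containing v is connected in the bag tree. The decomposition is therefore valid. The largest bag has 4 vertices, so the width is 3.

Yes; width 3.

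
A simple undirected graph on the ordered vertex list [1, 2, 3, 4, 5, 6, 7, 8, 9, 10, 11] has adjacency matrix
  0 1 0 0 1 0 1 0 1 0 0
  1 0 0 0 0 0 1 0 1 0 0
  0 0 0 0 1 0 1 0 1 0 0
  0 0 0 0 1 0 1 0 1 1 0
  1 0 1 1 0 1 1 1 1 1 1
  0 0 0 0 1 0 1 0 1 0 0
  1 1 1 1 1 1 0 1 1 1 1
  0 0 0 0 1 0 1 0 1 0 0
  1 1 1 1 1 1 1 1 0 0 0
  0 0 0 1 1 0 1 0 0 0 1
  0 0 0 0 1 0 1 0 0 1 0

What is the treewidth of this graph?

A width-3 tree decomposition is:
Bags: B1 = {5, 6, 7, 9}  B2 = {5, 7, 8, 9}  B3 = {1, 5, 7, 9}  B4 = {4, 5, 7, 9}  B5 = {1, 2, 7, 9}  B6 = {4, 5, 7, 10}  B7 = {5, 7, 10, 11}  B8 = {3, 5, 7, 9}
Tree: B1–B2, B1–B3, B1–B4, B3–B5, B4–B6, B6–B7, B4–B8
Every bag has size at most 4, so the width is 4 − 1 = 3 and tw(G) ≤ 3. For the lower bound, the 4 vertices {1, 2, 7, 9} are pairwise adjacent, and any tree decomposition puts a clique entirely inside one bag — forcing width ≥ 3. Hence tw(G) = 3 exactly.

3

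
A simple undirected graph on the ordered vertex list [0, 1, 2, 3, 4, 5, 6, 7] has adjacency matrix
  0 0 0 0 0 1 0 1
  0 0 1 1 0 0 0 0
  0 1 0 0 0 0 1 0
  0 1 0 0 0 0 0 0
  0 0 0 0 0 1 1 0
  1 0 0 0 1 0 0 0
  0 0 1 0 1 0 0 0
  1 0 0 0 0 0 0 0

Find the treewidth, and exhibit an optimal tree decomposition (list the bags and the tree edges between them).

Each bag holds 2 vertices, so the decomposition has width 1, which upper-bounds the treewidth. G has an edge, so its treewidth is at least 1. Therefore the treewidth is 1.

Treewidth 1.
One such decomposition:
Bags: B1 = {1, 3}  B2 = {1, 2}  B3 = {2, 6}  B4 = {4, 6}  B5 = {4, 5}  B6 = {0, 5}  B7 = {0, 7}
Tree: B1–B2, B2–B3, B3–B4, B4–B5, B5–B6, B6–B7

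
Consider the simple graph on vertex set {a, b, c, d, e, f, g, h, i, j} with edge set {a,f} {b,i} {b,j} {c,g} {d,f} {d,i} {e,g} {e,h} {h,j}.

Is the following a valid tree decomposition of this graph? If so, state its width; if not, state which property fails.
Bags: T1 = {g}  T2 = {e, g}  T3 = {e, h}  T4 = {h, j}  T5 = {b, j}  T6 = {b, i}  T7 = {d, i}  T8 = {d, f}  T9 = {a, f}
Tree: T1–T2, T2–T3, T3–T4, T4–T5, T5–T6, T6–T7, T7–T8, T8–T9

A tree decomposition must satisfy three properties: every vertex lies in some bag; for every edge, both endpoints lie together in some bag; and for every vertex, the bags containing it form a connected subtree. Here vertex c appears in no bag, so the decomposition is invalid.

No — vertex c appears in no bag.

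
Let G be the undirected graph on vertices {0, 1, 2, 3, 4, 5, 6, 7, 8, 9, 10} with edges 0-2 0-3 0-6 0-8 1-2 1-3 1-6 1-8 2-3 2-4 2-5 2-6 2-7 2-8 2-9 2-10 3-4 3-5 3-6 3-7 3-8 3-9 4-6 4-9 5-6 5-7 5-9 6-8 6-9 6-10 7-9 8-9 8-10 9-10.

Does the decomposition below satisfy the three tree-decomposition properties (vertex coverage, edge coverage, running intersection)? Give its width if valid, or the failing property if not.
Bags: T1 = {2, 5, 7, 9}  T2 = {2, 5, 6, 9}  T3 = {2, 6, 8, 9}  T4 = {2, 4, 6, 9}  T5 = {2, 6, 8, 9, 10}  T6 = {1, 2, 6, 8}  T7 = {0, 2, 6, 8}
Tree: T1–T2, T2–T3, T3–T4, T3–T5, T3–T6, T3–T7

No — vertex 3 appears in no bag.

A tree decomposition must satisfy three properties: every vertex lies in some bag; for every edge, both endpoints lie together in some bag; and for every vertex, the bags containing it form a connected subtree. Here vertex 3 appears in no bag, so the decomposition is invalid.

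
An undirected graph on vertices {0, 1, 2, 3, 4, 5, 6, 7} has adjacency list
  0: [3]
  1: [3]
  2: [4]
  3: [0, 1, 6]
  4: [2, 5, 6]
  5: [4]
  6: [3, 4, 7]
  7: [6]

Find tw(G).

A width-1 tree decomposition is:
Bags: B1 = {3, 6}  B2 = {4, 6}  B3 = {2, 4}  B4 = {6, 7}  B5 = {1, 3}  B6 = {0, 3}  B7 = {4, 5}
Tree: B1–B2, B2–B3, B1–B4, B1–B5, B5–B6, B3–B7
Each bag holds 2 vertices, so the decomposition has width 1, which upper-bounds the treewidth. G has an edge, so its treewidth is at least 1. Combining the bounds, tw(G) = 1.

1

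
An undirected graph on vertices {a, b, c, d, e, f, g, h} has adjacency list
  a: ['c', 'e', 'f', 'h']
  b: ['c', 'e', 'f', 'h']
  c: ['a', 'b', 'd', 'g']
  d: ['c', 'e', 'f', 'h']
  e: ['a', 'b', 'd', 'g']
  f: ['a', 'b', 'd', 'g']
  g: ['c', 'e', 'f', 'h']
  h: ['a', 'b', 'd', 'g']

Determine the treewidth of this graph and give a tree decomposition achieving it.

Treewidth 4.
Bags: B1 = {c, e, f, g, h}  B2 = {b, c, e, f, h}  B3 = {c, d, e, f, h}  B4 = {a, c, e, f, h}
Tree: B1–B2, B2–B3, B3–B4

Each bag holds 5 vertices, so the decomposition has width 4, which upper-bounds the treewidth. For the lower bound: the 5 vertex sets {f,g}, {b,c}, {d,e}, {h}, {a} are disjoint, each induces a connected subgraph, and every pair is joined by at least one edge of G. Contracting each set to a single vertex therefore yields K_{5} as a minor, and since treewidth is minor-monotone, tw(G) ≥ tw(K_{5}) = 4. Hence tw(G) = 4 exactly.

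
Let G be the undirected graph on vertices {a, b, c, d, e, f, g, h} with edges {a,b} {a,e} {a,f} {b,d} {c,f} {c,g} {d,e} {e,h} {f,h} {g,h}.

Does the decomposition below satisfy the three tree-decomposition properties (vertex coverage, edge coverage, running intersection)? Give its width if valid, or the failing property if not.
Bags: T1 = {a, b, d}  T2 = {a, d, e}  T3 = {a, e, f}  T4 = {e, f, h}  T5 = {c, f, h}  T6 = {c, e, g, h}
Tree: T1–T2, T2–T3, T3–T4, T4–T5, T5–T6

No — bags containing vertex e are not connected in the tree.

A tree decomposition must satisfy three properties: every vertex lies in some bag; for every edge, both endpoints lie together in some bag; and for every vertex, the bags containing it form a connected subtree. Here bags containing vertex e are not connected in the tree, so the decomposition is invalid.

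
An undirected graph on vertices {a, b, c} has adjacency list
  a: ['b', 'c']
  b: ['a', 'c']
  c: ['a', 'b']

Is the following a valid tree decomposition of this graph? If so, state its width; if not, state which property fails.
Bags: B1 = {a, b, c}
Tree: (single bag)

Yes; width 2.

Every vertex of G appears in some bag (union = {a, b, c}); every edge is covered by a bag; and for each vertex v the set of bags containing v is connected in the bag tree. The decomposition is therefore valid. The largest bag has 3 vertices, so the width is 2.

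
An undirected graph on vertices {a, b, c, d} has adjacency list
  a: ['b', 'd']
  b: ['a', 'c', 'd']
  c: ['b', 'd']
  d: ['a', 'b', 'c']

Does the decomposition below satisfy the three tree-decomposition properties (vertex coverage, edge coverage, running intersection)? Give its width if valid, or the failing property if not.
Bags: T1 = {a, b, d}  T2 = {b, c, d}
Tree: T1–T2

Yes; width 2.

Checking the three conditions: (i) the bags cover all of {a, b, c, d}; (ii) for each edge, some bag contains both endpoints; (iii) the bags containing any fixed vertex form a subtree. All hold, so the decomposition is valid with width 3 − 1 = 2.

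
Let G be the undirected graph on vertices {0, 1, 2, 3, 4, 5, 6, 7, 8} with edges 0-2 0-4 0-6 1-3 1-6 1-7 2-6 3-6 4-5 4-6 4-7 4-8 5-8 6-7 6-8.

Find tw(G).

2

A width-2 tree decomposition is:
Bags: B1 = {4, 6, 7}  B2 = {1, 6, 7}  B3 = {0, 4, 6}  B4 = {4, 6, 8}  B5 = {0, 2, 6}  B6 = {1, 3, 6}  B7 = {4, 5, 8}
Tree: B1–B2, B1–B3, B1–B4, B3–B5, B2–B6, B4–B7
The largest bag has 3 vertices, giving width 2; this decomposition certifies tw(G) ≤ 2. Conversely, {4, 5, 8} is a clique of size 3, and the vertices of any clique must share a bag in every tree decomposition; so some bag has ≥ 3 vertices and tw(G) ≥ 2. Hence tw(G) = 2 exactly.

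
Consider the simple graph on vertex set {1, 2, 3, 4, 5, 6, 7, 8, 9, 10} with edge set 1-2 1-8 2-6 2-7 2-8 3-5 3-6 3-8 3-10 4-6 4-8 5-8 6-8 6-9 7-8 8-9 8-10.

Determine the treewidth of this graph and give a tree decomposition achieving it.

Every bag has size at most 3, so the width is 3 − 1 = 2 and tw(G) ≤ 2. Conversely, {1, 2, 8} is a clique of size 3, and the vertices of any clique must share a bag in every tree decomposition; so some bag has ≥ 3 vertices and tw(G) ≥ 2. Hence tw(G) = 2 exactly.

Treewidth 2.
Bags: B1 = {2, 6, 8}  B2 = {3, 6, 8}  B3 = {6, 8, 9}  B4 = {3, 8, 10}  B5 = {1, 2, 8}  B6 = {3, 5, 8}  B7 = {4, 6, 8}  B8 = {2, 7, 8}
Tree: B1–B2, B1–B3, B2–B4, B1–B5, B2–B6, B3–B7, B5–B8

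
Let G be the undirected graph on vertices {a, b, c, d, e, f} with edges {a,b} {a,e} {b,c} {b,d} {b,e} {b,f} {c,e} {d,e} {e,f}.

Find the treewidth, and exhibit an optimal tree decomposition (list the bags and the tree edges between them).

The largest bag has 3 vertices, giving width 2; this decomposition certifies tw(G) ≤ 2. For the lower bound, the 3 vertices {b, d, e} are pairwise adjacent, and any tree decomposition puts a clique entirely inside one bag — forcing width ≥ 2. Hence tw(G) = 2 exactly.

Treewidth 2.
One optimal decomposition is:
Bags: B1 = {b, e, f}  B2 = {b, c, e}  B3 = {a, b, e}  B4 = {b, d, e}
Tree: B1–B2, B1–B3, B2–B4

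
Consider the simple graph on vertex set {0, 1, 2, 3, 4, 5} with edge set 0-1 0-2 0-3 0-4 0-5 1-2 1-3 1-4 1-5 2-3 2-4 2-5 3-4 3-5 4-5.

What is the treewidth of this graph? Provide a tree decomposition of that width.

A single bag containing all 6 vertices is trivially a valid decomposition of width 5. For the lower bound, the 6 vertices {0, 1, 2, 3, 4, 5} are pairwise adjacent, and any tree decomposition puts a clique entirely inside one bag — forcing width ≥ 5. Combining the bounds, tw(G) = 5.

Treewidth 5.
One such decomposition:
Bags: B1 = {0, 1, 2, 3, 4, 5}
Tree: (single bag)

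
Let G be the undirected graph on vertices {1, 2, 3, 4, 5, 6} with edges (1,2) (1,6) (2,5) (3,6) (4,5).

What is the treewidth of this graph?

A width-1 tree decomposition is:
Bags: B1 = {4, 5}  B2 = {2, 5}  B3 = {1, 2}  B4 = {1, 6}  B5 = {3, 6}
Tree: B1–B2, B2–B3, B3–B4, B4–B5
The largest bag has 2 vertices, giving width 1; this decomposition certifies tw(G) ≤ 1. G has an edge, so its treewidth is at least 1. Combining the bounds, tw(G) = 1.

1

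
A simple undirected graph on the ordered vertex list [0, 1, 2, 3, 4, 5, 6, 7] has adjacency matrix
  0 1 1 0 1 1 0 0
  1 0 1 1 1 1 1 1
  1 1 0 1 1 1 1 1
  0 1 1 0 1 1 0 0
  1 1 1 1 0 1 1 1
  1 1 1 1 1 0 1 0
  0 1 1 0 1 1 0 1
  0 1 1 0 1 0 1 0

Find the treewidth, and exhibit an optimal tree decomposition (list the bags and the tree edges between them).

Each bag holds 5 vertices, so the decomposition has width 4, which upper-bounds the treewidth. For the lower bound, the 5 vertices {0, 1, 2, 4, 5} are pairwise adjacent, and any tree decomposition puts a clique entirely inside one bag — forcing width ≥ 4. Hence tw(G) = 4 exactly.

Treewidth 4.
Bags: B1 = {1, 2, 4, 5, 6}  B2 = {0, 1, 2, 4, 5}  B3 = {1, 2, 3, 4, 5}  B4 = {1, 2, 4, 6, 7}
Tree: B1–B2, B1–B3, B1–B4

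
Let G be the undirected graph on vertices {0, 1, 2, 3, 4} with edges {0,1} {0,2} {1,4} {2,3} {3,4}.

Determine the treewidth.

A width-2 tree decomposition is:
Bags: B1 = {1, 3, 4}  B2 = {1, 2, 3}  B3 = {0, 1, 2}
Tree: B1–B2, B2–B3
Each bag holds 3 vertices, so the decomposition has width 2, which upper-bounds the treewidth. The edges 1–4–3–2–0–1 form a cycle, so G is not a tree and its treewidth is at least 2. Combining the bounds, tw(G) = 2.

2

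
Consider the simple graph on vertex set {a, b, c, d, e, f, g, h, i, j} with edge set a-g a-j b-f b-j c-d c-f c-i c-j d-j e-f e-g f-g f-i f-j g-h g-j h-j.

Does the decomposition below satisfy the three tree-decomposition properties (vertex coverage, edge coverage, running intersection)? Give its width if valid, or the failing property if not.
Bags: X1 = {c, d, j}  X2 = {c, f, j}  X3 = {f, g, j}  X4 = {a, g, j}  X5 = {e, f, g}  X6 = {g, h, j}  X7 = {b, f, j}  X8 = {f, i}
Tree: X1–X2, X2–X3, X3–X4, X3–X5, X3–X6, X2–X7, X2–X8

No — edge (c,i) lies in no bag.

A tree decomposition must satisfy three properties: every vertex lies in some bag; for every edge, both endpoints lie together in some bag; and for every vertex, the bags containing it form a connected subtree. Here edge (c,i) lies in no bag, so the decomposition is invalid.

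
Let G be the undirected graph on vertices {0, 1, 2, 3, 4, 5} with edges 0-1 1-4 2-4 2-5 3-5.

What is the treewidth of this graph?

1

A width-1 tree decomposition is:
Bags: B1 = {3, 5}  B2 = {2, 5}  B3 = {2, 4}  B4 = {1, 4}  B5 = {0, 1}
Tree: B1–B2, B2–B3, B3–B4, B4–B5
Every bag has size at most 2, so the width is 2 − 1 = 1 and tw(G) ≤ 1. Any graph with an edge has treewidth ≥ 1, and G has the edge 3–5. Combining the bounds, tw(G) = 1.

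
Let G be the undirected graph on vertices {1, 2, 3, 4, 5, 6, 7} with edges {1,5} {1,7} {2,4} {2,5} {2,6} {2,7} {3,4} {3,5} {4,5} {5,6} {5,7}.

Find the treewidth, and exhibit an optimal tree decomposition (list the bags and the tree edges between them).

Treewidth 2.
One optimal decomposition is:
Bags: B1 = {2, 5, 7}  B2 = {2, 4, 5}  B3 = {1, 5, 7}  B4 = {3, 4, 5}  B5 = {2, 5, 6}
Tree: B1–B2, B1–B3, B2–B4, B2–B5

The largest bag has 3 vertices, giving width 2; this decomposition certifies tw(G) ≤ 2. For the lower bound, the 3 vertices {1, 5, 7} are pairwise adjacent, and any tree decomposition puts a clique entirely inside one bag — forcing width ≥ 2. The upper and lower bounds meet at 2, so that is the treewidth.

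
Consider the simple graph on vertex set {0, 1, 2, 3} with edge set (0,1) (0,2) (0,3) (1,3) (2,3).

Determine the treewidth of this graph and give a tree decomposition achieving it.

The largest bag has 3 vertices, giving width 2; this decomposition certifies tw(G) ≤ 2. On the other hand G contains the 3-clique {0, 1, 3}. A clique must lie in a single bag of any decomposition, so no decomposition can have width below 2. Combining the bounds, tw(G) = 2.

Treewidth 2.
One optimal decomposition is:
Bags: B1 = {0, 1, 3}  B2 = {0, 2, 3}
Tree: B1–B2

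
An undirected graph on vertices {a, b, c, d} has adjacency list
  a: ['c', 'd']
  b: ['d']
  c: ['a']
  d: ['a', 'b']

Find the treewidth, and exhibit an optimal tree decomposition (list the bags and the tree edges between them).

The largest bag has 2 vertices, giving width 1; this decomposition certifies tw(G) ≤ 1. Any graph with an edge has treewidth ≥ 1, and G has the edge a–d. Hence tw(G) = 1 exactly.

Treewidth 1.
One optimal decomposition is:
Bags: B1 = {a, d}  B2 = {b, d}  B3 = {a, c}
Tree: B1–B2, B1–B3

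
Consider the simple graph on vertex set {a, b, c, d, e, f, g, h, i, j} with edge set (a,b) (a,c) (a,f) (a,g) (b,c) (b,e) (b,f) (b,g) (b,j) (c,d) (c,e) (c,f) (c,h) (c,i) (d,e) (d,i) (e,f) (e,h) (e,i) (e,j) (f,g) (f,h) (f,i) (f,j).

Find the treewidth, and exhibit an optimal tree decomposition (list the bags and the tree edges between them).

Treewidth 3.
One optimal decomposition is:
Bags: B1 = {b, c, e, f}  B2 = {a, b, c, f}  B3 = {a, b, f, g}  B4 = {c, e, f, i}  B5 = {b, e, f, j}  B6 = {c, d, e, i}  B7 = {c, e, f, h}
Tree: B1–B2, B2–B3, B1–B4, B1–B5, B4–B6, B1–B7

Every bag has size at most 4, so the width is 4 − 1 = 3 and tw(G) ≤ 3. On the other hand G contains the 4-clique {c, d, e, i}. A clique must lie in a single bag of any decomposition, so no decomposition can have width below 3. Combining the bounds, tw(G) = 3.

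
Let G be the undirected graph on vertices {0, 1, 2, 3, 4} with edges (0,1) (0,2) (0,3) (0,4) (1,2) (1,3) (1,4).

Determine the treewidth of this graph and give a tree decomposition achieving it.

Treewidth 2.
Bags: B1 = {0, 1, 2}  B2 = {0, 1, 3}  B3 = {0, 1, 4}
Tree: B1–B2, B2–B3

Every bag has size at most 3, so the width is 3 − 1 = 2 and tw(G) ≤ 2. Conversely, {0, 1, 2} is a clique of size 3, and the vertices of any clique must share a bag in every tree decomposition; so some bag has ≥ 3 vertices and tw(G) ≥ 2. Therefore the treewidth is 2.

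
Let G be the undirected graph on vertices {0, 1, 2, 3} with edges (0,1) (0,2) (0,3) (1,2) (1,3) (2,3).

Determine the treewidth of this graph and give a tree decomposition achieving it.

Treewidth 3.
One such decomposition:
Bags: B1 = {0, 1, 2, 3}
Tree: (single bag)

With just one bag of size 4, the width is 4 − 1 = 3, so tw(G) ≤ 3. For the lower bound, the 4 vertices {0, 1, 2, 3} are pairwise adjacent, and any tree decomposition puts a clique entirely inside one bag — forcing width ≥ 3. Combining the bounds, tw(G) = 3.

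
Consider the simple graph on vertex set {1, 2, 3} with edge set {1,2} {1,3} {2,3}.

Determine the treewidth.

2

A width-2 tree decomposition is:
Bags: B1 = {1, 2, 3}
Tree: (single bag)
With just one bag of size 3, the width is 3 − 1 = 2, so tw(G) ≤ 2. For the lower bound, the 3 vertices {1, 2, 3} are pairwise adjacent, and any tree decomposition puts a clique entirely inside one bag — forcing width ≥ 2. Hence tw(G) = 2 exactly.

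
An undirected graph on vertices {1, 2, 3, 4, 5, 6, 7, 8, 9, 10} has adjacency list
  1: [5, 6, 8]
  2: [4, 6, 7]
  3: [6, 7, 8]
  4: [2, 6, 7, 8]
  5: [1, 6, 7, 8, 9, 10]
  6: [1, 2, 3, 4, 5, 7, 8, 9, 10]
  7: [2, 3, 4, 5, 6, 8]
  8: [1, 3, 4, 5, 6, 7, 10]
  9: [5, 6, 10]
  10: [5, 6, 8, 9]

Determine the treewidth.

3

A width-3 tree decomposition is:
Bags: B1 = {5, 6, 7, 8}  B2 = {5, 6, 8, 10}  B3 = {3, 6, 7, 8}  B4 = {4, 6, 7, 8}  B5 = {1, 5, 6, 8}  B6 = {2, 4, 6, 7}  B7 = {5, 6, 9, 10}
Tree: B1–B2, B1–B3, B1–B4, B2–B5, B4–B6, B2–B7
Every bag has size at most 4, so the width is 4 − 1 = 3 and tw(G) ≤ 3. For the lower bound, the 4 vertices {3, 6, 7, 8} are pairwise adjacent, and any tree decomposition puts a clique entirely inside one bag — forcing width ≥ 3. Hence tw(G) = 3 exactly.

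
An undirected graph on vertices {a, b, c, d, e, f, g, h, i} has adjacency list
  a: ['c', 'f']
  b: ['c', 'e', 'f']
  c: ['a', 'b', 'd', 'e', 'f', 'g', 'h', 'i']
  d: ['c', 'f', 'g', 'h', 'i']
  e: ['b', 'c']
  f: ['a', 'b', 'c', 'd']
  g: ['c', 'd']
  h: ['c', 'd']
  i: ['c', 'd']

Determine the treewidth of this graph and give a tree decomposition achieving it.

Each bag holds 3 vertices, so the decomposition has width 2, which upper-bounds the treewidth. For the lower bound, the 3 vertices {c, d, g} are pairwise adjacent, and any tree decomposition puts a clique entirely inside one bag — forcing width ≥ 2. The upper and lower bounds meet at 2, so that is the treewidth.

Treewidth 2.
One optimal decomposition is:
Bags: B1 = {c, d, g}  B2 = {c, d, f}  B3 = {c, d, i}  B4 = {b, c, f}  B5 = {a, c, f}  B6 = {c, d, h}  B7 = {b, c, e}
Tree: B1–B2, B1–B3, B2–B4, B2–B5, B2–B6, B4–B7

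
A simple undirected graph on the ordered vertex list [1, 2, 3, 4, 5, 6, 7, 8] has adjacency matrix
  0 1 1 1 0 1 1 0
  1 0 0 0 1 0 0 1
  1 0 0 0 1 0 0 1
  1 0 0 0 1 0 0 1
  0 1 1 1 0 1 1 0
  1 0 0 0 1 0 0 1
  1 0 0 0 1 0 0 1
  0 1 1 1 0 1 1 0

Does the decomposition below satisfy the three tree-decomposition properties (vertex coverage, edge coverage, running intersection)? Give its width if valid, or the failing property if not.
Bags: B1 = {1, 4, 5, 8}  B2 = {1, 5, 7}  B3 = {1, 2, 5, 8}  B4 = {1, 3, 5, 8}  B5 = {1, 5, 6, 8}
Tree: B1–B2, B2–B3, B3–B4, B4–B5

A tree decomposition must satisfy three properties: every vertex lies in some bag; for every edge, both endpoints lie together in some bag; and for every vertex, the bags containing it form a connected subtree. Here edge (8,7) lies in no bag, so the decomposition is invalid.

No — edge (8,7) lies in no bag.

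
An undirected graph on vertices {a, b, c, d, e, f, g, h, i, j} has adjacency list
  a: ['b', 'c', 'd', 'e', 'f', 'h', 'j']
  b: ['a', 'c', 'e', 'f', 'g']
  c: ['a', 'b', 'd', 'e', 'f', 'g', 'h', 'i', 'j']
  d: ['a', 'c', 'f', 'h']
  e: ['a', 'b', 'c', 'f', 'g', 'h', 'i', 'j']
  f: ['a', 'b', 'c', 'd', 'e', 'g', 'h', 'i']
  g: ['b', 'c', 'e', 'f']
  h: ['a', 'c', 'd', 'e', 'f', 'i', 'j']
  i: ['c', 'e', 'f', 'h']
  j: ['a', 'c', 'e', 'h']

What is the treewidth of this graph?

A width-4 tree decomposition is:
Bags: B1 = {b, c, e, f, g}  B2 = {a, b, c, e, f}  B3 = {a, c, e, f, h}  B4 = {a, c, d, f, h}  B5 = {a, c, e, h, j}  B6 = {c, e, f, h, i}
Tree: B1–B2, B2–B3, B3–B4, B3–B5, B3–B6
Each bag holds 5 vertices, so the decomposition has width 4, which upper-bounds the treewidth. On the other hand G contains the 5-clique {a, c, e, h, j}. A clique must lie in a single bag of any decomposition, so no decomposition can have width below 4. Therefore the treewidth is 4.

4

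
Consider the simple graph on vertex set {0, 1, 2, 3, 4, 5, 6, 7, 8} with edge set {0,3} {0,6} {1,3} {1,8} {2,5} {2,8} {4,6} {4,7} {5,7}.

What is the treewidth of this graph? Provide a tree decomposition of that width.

Each bag holds 3 vertices, so the decomposition has width 2, which upper-bounds the treewidth. The edges 0–6–4–7–5–2–8–1–3–0 form a cycle, so G is not a tree and its treewidth is at least 2. Combining the bounds, tw(G) = 2.

Treewidth 2.
One such decomposition:
Bags: B1 = {0, 4, 6}  B2 = {0, 4, 7}  B3 = {0, 5, 7}  B4 = {0, 2, 5}  B5 = {0, 2, 8}  B6 = {0, 1, 8}  B7 = {0, 1, 3}
Tree: B1–B2, B2–B3, B3–B4, B4–B5, B5–B6, B6–B7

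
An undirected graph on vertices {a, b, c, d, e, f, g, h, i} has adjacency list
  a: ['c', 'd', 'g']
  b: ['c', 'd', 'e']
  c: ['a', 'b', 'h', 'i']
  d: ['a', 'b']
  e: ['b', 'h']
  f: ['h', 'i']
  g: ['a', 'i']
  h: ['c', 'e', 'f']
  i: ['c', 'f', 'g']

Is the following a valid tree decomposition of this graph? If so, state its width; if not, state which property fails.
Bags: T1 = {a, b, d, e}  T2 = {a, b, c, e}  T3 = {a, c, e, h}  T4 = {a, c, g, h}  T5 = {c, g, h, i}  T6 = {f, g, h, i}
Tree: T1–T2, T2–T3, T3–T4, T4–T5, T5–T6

Yes; width 3.

Vertex coverage: the bags together contain {a, b, c, d, e, f, g, h, i}, the full vertex set. Edge coverage: each edge of G has both endpoints in at least one bag. Running intersection: for every vertex, the bags containing it form a connected subtree. All three properties hold, so this is a valid tree decomposition of width max|bag| − 1 = 3, and hence tw(G) ≤ 3.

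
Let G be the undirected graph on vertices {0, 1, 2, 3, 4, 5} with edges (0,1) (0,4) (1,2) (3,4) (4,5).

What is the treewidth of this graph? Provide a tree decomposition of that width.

Every bag has size at most 2, so the width is 2 − 1 = 1 and tw(G) ≤ 1. Since G has at least one edge (e.g. 3–4), it is not an edgeless graph, so tw(G) ≥ 1. The upper and lower bounds meet at 1, so that is the treewidth.

Treewidth 1.
One optimal decomposition is:
Bags: B1 = {3, 4}  B2 = {4, 5}  B3 = {0, 4}  B4 = {0, 1}  B5 = {1, 2}
Tree: B1–B2, B1–B3, B3–B4, B4–B5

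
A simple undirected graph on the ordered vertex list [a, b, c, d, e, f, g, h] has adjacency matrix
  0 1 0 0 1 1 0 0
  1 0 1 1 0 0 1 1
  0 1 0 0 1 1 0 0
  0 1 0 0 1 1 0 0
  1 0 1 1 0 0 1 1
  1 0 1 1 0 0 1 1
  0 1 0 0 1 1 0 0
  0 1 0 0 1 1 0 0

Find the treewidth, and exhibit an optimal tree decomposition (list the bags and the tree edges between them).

Treewidth 3.
One such decomposition:
Bags: B1 = {a, b, e, f}  B2 = {b, e, f, h}  B3 = {b, e, f, g}  B4 = {b, d, e, f}  B5 = {b, c, e, f}
Tree: B1–B2, B2–B3, B3–B4, B4–B5

Each bag holds 4 vertices, so the decomposition has width 3, which upper-bounds the treewidth. For the lower bound: the 4 vertex sets {a,b}, {f,h}, {e}, {g} are disjoint, each induces a connected subgraph, and every pair is joined by at least one edge of G. Contracting each set to a single vertex therefore yields K_{4} as a minor, and since treewidth is minor-monotone, tw(G) ≥ tw(K_{4}) = 3. Therefore the treewidth is 3.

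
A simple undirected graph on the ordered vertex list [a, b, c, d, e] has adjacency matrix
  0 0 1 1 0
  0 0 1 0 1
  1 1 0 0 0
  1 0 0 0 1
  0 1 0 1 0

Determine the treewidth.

2

A width-2 tree decomposition is:
Bags: B1 = {a, d, e}  B2 = {a, c, e}  B3 = {b, c, e}
Tree: B1–B2, B2–B3
Every bag has size at most 3, so the width is 3 − 1 = 2 and tw(G) ≤ 2. The edges e–d–a–c–b–e form a cycle, so G is not a tree and its treewidth is at least 2. Combining the bounds, tw(G) = 2.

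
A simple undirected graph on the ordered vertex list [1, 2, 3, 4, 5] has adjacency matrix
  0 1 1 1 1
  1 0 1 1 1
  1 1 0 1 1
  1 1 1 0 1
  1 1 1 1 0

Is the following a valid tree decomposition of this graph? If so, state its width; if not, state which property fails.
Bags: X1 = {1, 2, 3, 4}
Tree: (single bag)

No — vertex 5 appears in no bag.

A tree decomposition must satisfy three properties: every vertex lies in some bag; for every edge, both endpoints lie together in some bag; and for every vertex, the bags containing it form a connected subtree. Here vertex 5 appears in no bag, so the decomposition is invalid.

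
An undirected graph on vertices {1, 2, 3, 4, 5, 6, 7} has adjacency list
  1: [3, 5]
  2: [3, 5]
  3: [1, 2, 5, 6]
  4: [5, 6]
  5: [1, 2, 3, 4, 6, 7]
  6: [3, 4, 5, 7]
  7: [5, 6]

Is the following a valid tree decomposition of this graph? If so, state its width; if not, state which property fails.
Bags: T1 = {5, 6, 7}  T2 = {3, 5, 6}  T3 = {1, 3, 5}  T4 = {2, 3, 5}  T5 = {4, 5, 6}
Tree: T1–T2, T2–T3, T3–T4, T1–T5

Checking the three conditions: (i) the bags cover all of {1, 2, 3, 4, 5, 6, 7}; (ii) for each edge, some bag contains both endpoints; (iii) the bags containing any fixed vertex form a subtree. All hold, so the decomposition is valid with width 3 − 1 = 2.

Yes; width 2.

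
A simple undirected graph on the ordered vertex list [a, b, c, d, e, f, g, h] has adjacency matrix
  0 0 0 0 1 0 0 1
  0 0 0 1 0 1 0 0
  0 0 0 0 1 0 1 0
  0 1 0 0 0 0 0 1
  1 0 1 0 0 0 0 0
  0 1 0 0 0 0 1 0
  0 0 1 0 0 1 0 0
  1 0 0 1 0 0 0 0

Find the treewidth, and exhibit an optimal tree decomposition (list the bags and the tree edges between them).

Treewidth 2.
One such decomposition:
Bags: B1 = {c, f, g}  B2 = {c, e, f}  B3 = {a, e, f}  B4 = {a, f, h}  B5 = {d, f, h}  B6 = {b, d, f}
Tree: B1–B2, B2–B3, B3–B4, B4–B5, B5–B6

Each bag holds 3 vertices, so the decomposition has width 2, which upper-bounds the treewidth. For the lower bound, G contains the cycle f–g–c–e–a–h–d–b–f, so G is not a forest; only forests have treewidth ≤ 1, hence tw(G) ≥ 2. Hence tw(G) = 2 exactly.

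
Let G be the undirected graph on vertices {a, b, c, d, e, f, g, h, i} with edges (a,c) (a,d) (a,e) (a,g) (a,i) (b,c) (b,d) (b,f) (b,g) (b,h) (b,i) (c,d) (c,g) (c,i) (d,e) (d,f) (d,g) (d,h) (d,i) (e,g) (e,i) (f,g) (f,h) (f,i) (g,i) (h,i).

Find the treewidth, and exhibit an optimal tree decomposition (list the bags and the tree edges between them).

Every bag has size at most 5, so the width is 5 − 1 = 4 and tw(G) ≤ 4. On the other hand G contains the 5-clique {a, d, e, g, i}. A clique must lie in a single bag of any decomposition, so no decomposition can have width below 4. Therefore the treewidth is 4.

Treewidth 4.
Bags: B1 = {b, c, d, g, i}  B2 = {b, d, f, g, i}  B3 = {a, c, d, g, i}  B4 = {a, d, e, g, i}  B5 = {b, d, f, h, i}
Tree: B1–B2, B1–B3, B3–B4, B2–B5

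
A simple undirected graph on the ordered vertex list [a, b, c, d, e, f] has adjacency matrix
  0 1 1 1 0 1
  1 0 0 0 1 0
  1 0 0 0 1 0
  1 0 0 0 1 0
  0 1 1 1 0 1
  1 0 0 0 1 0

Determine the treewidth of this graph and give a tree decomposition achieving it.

Every bag has size at most 3, so the width is 3 − 1 = 2 and tw(G) ≤ 2. Since a–f–e–d–a is a cycle in G, G is not acyclic. Forests are exactly the graphs of treewidth ≤ 1, so tw(G) ≥ 2. Hence tw(G) = 2 exactly.

Treewidth 2.
Bags: B1 = {a, e, f}  B2 = {a, d, e}  B3 = {a, b, e}  B4 = {a, c, e}
Tree: B1–B2, B2–B3, B3–B4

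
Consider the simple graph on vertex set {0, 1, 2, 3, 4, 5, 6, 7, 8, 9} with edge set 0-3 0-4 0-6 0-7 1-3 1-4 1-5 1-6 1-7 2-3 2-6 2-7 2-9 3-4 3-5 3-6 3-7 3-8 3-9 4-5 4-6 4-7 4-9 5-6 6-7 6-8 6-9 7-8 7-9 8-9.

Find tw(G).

A width-4 tree decomposition is:
Bags: B1 = {3, 4, 6, 7, 9}  B2 = {1, 3, 4, 6, 7}  B3 = {3, 6, 7, 8, 9}  B4 = {1, 3, 4, 5, 6}  B5 = {2, 3, 6, 7, 9}  B6 = {0, 3, 4, 6, 7}
Tree: B1–B2, B1–B3, B2–B4, B3–B5, B2–B6
The largest bag has 5 vertices, giving width 4; this decomposition certifies tw(G) ≤ 4. For the lower bound, the 5 vertices {1, 3, 4, 5, 6} are pairwise adjacent, and any tree decomposition puts a clique entirely inside one bag — forcing width ≥ 4. The upper and lower bounds meet at 4, so that is the treewidth.

4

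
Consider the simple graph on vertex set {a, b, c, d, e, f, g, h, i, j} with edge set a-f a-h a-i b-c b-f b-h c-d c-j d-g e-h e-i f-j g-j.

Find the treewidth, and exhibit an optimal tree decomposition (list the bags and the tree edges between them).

Treewidth 2.
One such decomposition:
Bags: B1 = {d, g, j}  B2 = {c, d, j}  B3 = {c, f, j}  B4 = {b, c, f}  B5 = {a, b, f}  B6 = {a, b, h}  B7 = {a, h, i}  B8 = {e, h, i}
Tree: B1–B2, B2–B3, B3–B4, B4–B5, B5–B6, B6–B7, B7–B8

Every bag has size at most 3, so the width is 3 − 1 = 2 and tw(G) ≤ 2. The edges g–d–c–j–g form a cycle, so G is not a tree and its treewidth is at least 2. The upper and lower bounds meet at 2, so that is the treewidth.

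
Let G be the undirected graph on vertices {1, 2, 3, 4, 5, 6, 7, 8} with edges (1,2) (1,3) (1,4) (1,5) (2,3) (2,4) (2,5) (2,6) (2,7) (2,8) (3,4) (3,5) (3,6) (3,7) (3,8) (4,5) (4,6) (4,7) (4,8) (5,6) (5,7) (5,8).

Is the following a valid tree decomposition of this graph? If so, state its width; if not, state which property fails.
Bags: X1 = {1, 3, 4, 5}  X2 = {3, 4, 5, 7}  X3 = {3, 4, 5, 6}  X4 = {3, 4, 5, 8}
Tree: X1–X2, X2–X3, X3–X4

No — vertex 2 appears in no bag.

A tree decomposition must satisfy three properties: every vertex lies in some bag; for every edge, both endpoints lie together in some bag; and for every vertex, the bags containing it form a connected subtree. Here vertex 2 appears in no bag, so the decomposition is invalid.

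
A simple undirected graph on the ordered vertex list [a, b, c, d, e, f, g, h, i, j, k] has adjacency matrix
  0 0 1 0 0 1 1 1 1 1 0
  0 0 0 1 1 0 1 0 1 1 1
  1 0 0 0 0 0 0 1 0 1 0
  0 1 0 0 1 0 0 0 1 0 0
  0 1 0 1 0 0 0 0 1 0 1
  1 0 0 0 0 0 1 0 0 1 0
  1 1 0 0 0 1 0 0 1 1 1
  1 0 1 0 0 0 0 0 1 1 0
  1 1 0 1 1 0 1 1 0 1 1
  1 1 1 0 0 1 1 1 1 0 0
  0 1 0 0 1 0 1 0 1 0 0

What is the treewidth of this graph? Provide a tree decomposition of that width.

The largest bag has 4 vertices, giving width 3; this decomposition certifies tw(G) ≤ 3. Conversely, {a, c, h, j} is a clique of size 4, and the vertices of any clique must share a bag in every tree decomposition; so some bag has ≥ 4 vertices and tw(G) ≥ 3. Combining the bounds, tw(G) = 3.

Treewidth 3.
Bags: B1 = {a, g, i, j}  B2 = {b, g, i, j}  B3 = {a, h, i, j}  B4 = {a, c, h, j}  B5 = {b, g, i, k}  B6 = {b, e, i, k}  B7 = {b, d, e, i}  B8 = {a, f, g, j}
Tree: B1–B2, B1–B3, B3–B4, B2–B5, B5–B6, B6–B7, B1–B8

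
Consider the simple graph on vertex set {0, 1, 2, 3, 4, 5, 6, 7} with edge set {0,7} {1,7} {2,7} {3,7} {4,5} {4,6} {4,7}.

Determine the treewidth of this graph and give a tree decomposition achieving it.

Each bag holds 2 vertices, so the decomposition has width 1, which upper-bounds the treewidth. G has an edge, so its treewidth is at least 1. The upper and lower bounds meet at 1, so that is the treewidth.

Treewidth 1.
One such decomposition:
Bags: B1 = {1, 7}  B2 = {4, 7}  B3 = {4, 5}  B4 = {0, 7}  B5 = {3, 7}  B6 = {2, 7}  B7 = {4, 6}
Tree: B1–B2, B2–B3, B2–B4, B4–B5, B4–B6, B2–B7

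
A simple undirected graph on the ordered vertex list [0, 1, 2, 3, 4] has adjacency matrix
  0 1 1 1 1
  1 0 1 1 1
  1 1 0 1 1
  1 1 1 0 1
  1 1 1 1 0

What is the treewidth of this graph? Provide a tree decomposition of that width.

Treewidth 4.
Bags: B1 = {0, 1, 2, 3, 4}
Tree: (single bag)

With just one bag of size 5, the width is 5 − 1 = 4, so tw(G) ≤ 4. For the lower bound, the 5 vertices {0, 1, 2, 3, 4} are pairwise adjacent, and any tree decomposition puts a clique entirely inside one bag — forcing width ≥ 4. The upper and lower bounds meet at 4, so that is the treewidth.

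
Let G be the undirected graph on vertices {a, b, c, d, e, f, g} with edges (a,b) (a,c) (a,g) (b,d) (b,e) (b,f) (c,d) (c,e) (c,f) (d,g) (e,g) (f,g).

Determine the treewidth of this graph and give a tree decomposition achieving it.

Treewidth 3.
One optimal decomposition is:
Bags: B1 = {a, b, c, g}  B2 = {b, c, d, g}  B3 = {b, c, e, g}  B4 = {b, c, f, g}
Tree: B1–B2, B2–B3, B3–B4

The largest bag has 4 vertices, giving width 3; this decomposition certifies tw(G) ≤ 3. For the lower bound: the 4 vertex sets {a,b}, {c,d}, {g}, {e} are disjoint, each induces a connected subgraph, and every pair is joined by at least one edge of G. Contracting each set to a single vertex therefore yields K_{4} as a minor, and since treewidth is minor-monotone, tw(G) ≥ tw(K_{4}) = 3. Combining the bounds, tw(G) = 3.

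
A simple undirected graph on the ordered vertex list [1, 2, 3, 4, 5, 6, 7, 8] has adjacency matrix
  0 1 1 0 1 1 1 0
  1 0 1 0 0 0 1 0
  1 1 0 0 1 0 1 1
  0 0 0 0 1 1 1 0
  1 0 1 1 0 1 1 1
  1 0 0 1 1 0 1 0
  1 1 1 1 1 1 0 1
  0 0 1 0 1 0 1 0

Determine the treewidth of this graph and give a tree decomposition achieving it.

Each bag holds 4 vertices, so the decomposition has width 3, which upper-bounds the treewidth. Conversely, {1, 2, 3, 7} is a clique of size 4, and the vertices of any clique must share a bag in every tree decomposition; so some bag has ≥ 4 vertices and tw(G) ≥ 3. Therefore the treewidth is 3.

Treewidth 3.
Bags: B1 = {1, 5, 6, 7}  B2 = {1, 3, 5, 7}  B3 = {1, 2, 3, 7}  B4 = {3, 5, 7, 8}  B5 = {4, 5, 6, 7}
Tree: B1–B2, B2–B3, B2–B4, B1–B5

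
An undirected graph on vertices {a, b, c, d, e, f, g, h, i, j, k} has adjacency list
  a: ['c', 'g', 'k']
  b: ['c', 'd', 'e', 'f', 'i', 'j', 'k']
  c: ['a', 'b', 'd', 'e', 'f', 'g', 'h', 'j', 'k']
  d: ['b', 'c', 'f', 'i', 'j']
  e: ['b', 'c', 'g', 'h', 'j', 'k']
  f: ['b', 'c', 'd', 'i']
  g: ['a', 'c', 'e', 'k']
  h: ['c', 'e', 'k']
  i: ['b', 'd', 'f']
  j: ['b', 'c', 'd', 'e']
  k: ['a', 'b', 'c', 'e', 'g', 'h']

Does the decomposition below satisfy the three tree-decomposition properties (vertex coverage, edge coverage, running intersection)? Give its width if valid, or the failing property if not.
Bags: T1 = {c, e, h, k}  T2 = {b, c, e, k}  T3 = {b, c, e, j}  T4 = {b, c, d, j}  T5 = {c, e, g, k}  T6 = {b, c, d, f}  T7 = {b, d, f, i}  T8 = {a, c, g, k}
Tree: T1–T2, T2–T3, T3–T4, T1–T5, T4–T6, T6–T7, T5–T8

Yes; width 3.

Vertex coverage: the bags together contain {a, b, c, d, e, f, g, h, i, j, k}, the full vertex set. Edge coverage: each edge of G has both endpoints in at least one bag. Running intersection: for every vertex, the bags containing it form a connected subtree. All three properties hold, so this is a valid tree decomposition of width max|bag| − 1 = 3, and hence tw(G) ≤ 3.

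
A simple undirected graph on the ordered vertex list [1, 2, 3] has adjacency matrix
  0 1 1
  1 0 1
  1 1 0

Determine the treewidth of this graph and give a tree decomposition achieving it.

With just one bag of size 3, the width is 3 − 1 = 2, so tw(G) ≤ 2. On the other hand G contains the 3-clique {1, 2, 3}. A clique must lie in a single bag of any decomposition, so no decomposition can have width below 2. Hence tw(G) = 2 exactly.

Treewidth 2.
One such decomposition:
Bags: B1 = {1, 2, 3}
Tree: (single bag)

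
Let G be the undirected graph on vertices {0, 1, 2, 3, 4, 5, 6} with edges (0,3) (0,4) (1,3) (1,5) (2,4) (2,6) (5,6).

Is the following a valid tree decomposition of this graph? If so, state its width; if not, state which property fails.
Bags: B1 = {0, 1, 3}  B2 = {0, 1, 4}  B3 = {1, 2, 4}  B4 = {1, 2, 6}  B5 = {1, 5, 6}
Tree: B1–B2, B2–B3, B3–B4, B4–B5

Every vertex of G appears in some bag (union = {0, 1, 2, 3, 4, 5, 6}); every edge is covered by a bag; and for each vertex v the set of bags containing v is connected in the bag tree. The decomposition is therefore valid. The largest bag has 3 vertices, so the width is 2.

Yes; width 2.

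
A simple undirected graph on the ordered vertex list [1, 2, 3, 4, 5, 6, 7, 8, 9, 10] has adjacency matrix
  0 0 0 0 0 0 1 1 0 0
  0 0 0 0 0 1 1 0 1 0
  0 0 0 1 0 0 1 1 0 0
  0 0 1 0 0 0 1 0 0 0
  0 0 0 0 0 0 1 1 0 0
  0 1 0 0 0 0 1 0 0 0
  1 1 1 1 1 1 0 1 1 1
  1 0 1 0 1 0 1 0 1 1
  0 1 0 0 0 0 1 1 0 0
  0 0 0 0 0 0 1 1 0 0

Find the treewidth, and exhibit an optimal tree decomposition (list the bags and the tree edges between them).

Treewidth 2.
One such decomposition:
Bags: B1 = {2, 7, 9}  B2 = {7, 8, 9}  B3 = {3, 7, 8}  B4 = {2, 6, 7}  B5 = {5, 7, 8}  B6 = {7, 8, 10}  B7 = {3, 4, 7}  B8 = {1, 7, 8}
Tree: B1–B2, B2–B3, B1–B4, B3–B5, B5–B6, B3–B7, B6–B8

Each bag holds 3 vertices, so the decomposition has width 2, which upper-bounds the treewidth. Conversely, {1, 7, 8} is a clique of size 3, and the vertices of any clique must share a bag in every tree decomposition; so some bag has ≥ 3 vertices and tw(G) ≥ 2. Combining the bounds, tw(G) = 2.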